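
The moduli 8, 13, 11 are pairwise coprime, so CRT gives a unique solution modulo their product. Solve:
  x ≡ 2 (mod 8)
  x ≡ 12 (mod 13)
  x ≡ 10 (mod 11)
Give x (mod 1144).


Moduli 8, 13, 11 are pairwise coprime; by CRT there is a unique solution modulo M = 8 · 13 · 11 = 1144.
Solve pairwise, accumulating the modulus:
  Start with x ≡ 2 (mod 8).
  Combine with x ≡ 12 (mod 13): since gcd(8, 13) = 1, we get a unique residue mod 104.
    Write x = 2 + 8·t and substitute into x ≡ 12 (mod 13): 8·t ≡ 12 − 2 = 10 (mod 13).
    The inverse of 8 mod 13 is 5 (since 8·5 = 40 = 3·13 + 1), so t ≡ 5·10 = 50 ≡ 11 (mod 13).
    Then x = 2 + 8·11 = 90, valid modulo lcm(8, 13) = 104: x ≡ 90 (mod 104).
  Combine with x ≡ 10 (mod 11): since gcd(104, 11) = 1, we get a unique residue mod 1144.
    Write x = 90 + 104·t and substitute into x ≡ 10 (mod 11): 104·t ≡ 10 − 90 = -80 (mod 11).
    Reduce coefficients mod 11: 5·t ≡ 8 (mod 11).
    The inverse of 5 mod 11 is 9 (since 5·9 = 45 = 4·11 + 1), so t ≡ 9·8 = 72 ≡ 6 (mod 11).
    Then x = 90 + 104·6 = 714, valid modulo lcm(104, 11) = 1144: x ≡ 714 (mod 1144).
Verify: 714 mod 8 = 2 ✓, 714 mod 13 = 12 ✓, 714 mod 11 = 10 ✓.

x ≡ 714 (mod 1144).


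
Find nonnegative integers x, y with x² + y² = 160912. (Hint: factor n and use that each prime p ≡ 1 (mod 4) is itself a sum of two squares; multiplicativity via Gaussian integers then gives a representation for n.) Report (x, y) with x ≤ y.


Step 1: Factor n = 160912 = 2^4 · 89 · 113.
Step 2: Check the mod-4 condition on each prime factor: 2 = 2 (special); 89 ≡ 1 (mod 4), exponent 1; 113 ≡ 1 (mod 4), exponent 1.
All primes ≡ 3 (mod 4) appear to even exponent (or don't appear), so by the two-squares theorem n IS expressible as a sum of two squares.
Step 3: Build a representation. Group n = k² · m with k = 4 and m = 89 · 113 = 10057 (a product of primes ≡ 1 (mod 4)); a representation of m scales to one of n via (k·x)² + (k·y)² = k²(x² + y²). Each prime p ≡ 1 (mod 4) is itself a sum of two squares; find a² by testing p − a² for a perfect square:
  89: 89 − 1² = 88, 89 − 2² = 85, 89 − 3² = 80, 89 − 4² = 73, 89 − 5² = 64 = 8² ⇒ 89 = 5² + 8².
  113: 113 − 1² = 112, 113 − 2² = 109, 113 − 3² = 104, 113 − 4² = 97, 113 − 5² = 88, 113 − 6² = 77, 113 − 7² = 64 = 8² ⇒ 113 = 7² + 8².
  Combine using the Brahmagupta–Fibonacci identity (a² + b²)(c² + d²) = (ac − bd)² + (ad + bc)² = (ac + bd)² + (ad − bc)²:
  89 · 113 = 10057: from (5² + 8²)(7² + 8²), take (5·7 − 8·8, 5·8 + 8·7) = (35 − 64, 40 + 56) = (-29, 96); dropping signs (only squares matter) gives (29, 96); check 29² + 96² = 841 + 9216 = 10057 ✓.
  Scale by k = 4: (4·29, 4·96) = (116, 384).
Step 4: Order so x ≤ y and verify: 116² + 384² = 13456 + 147456 = 160912 = n. ✓

n = 160912 = 116² + 384² (one valid representation with x ≤ y).


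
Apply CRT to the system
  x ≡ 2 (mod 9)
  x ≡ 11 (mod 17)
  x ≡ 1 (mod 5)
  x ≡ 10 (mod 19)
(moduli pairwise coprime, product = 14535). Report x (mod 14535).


Product of moduli M = 9 · 17 · 5 · 19 = 14535.
Merge one congruence at a time:
  Start: x ≡ 2 (mod 9).
  Combine with x ≡ 11 (mod 17); new modulus lcm = 153.
    Write x = 2 + 9·t and substitute into x ≡ 11 (mod 17): 9·t ≡ 11 − 2 = 9 (mod 17).
    The inverse of 9 mod 17 is 2 (since 9·2 = 18 = 1·17 + 1), so t ≡ 2·9 = 18 ≡ 1 (mod 17).
    Then x = 2 + 9·1 = 11, valid modulo lcm(9, 17) = 153: x ≡ 11 (mod 153).
  Combine with x ≡ 1 (mod 5); new modulus lcm = 765.
    Write x = 11 + 153·t and substitute into x ≡ 1 (mod 5): 153·t ≡ 1 − 11 = -10 (mod 5).
    Reduce coefficients mod 5: 3·t ≡ 0 (mod 5).
    The inverse of 3 mod 5 is 2 (since 3·2 = 6 = 1·5 + 1), so t ≡ 2·0 = 0 ≡ 0 (mod 5).
    Then x = 11 + 153·0 = 11, valid modulo lcm(153, 5) = 765: x ≡ 11 (mod 765).
  Combine with x ≡ 10 (mod 19); new modulus lcm = 14535.
    Write x = 11 + 765·t and substitute into x ≡ 10 (mod 19): 765·t ≡ 10 − 11 = -1 (mod 19).
    Reduce coefficients mod 19: 5·t ≡ 18 (mod 19).
    The inverse of 5 mod 19 is 4 (since 5·4 = 20 = 1·19 + 1), so t ≡ 4·18 = 72 ≡ 15 (mod 19).
    Then x = 11 + 765·15 = 11486, valid modulo lcm(765, 19) = 14535: x ≡ 11486 (mod 14535).
Verify against each original: 11486 mod 9 = 2, 11486 mod 17 = 11, 11486 mod 5 = 1, 11486 mod 19 = 10.

x ≡ 11486 (mod 14535).


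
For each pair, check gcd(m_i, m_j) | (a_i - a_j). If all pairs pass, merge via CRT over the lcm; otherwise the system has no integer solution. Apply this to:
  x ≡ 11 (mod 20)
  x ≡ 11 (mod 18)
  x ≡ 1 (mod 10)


Moduli 20, 18, 10 are not pairwise coprime, so CRT works modulo lcm(m_i) when all pairwise compatibility conditions hold.
Pairwise compatibility: gcd(m_i, m_j) must divide a_i - a_j for every pair.
Merge one congruence at a time:
  Start: x ≡ 11 (mod 20).
  Combine with x ≡ 11 (mod 18): gcd(20, 18) = 2; 11 - 11 = 0, which IS divisible by 2, so compatible.
    Write x = 11 + 20·t and substitute into x ≡ 11 (mod 18): 20·t ≡ 11 − 11 = 0 (mod 18).
    Divide the congruence (and modulus) by g = 2: 10·t ≡ 0 (mod 9).
    Reduce coefficients mod 9: 1·t ≡ 0 (mod 9).
    So t ≡ 0 (mod 9).
    Then x = 11 + 20·0 = 11, valid modulo lcm(20, 18) = 180: x ≡ 11 (mod 180).
  Combine with x ≡ 1 (mod 10): gcd(180, 10) = 10; 1 - 11 = -10, which IS divisible by 10, so compatible.
    Write x = 11 + 180·t and substitute into x ≡ 1 (mod 10): 180·t ≡ 1 − 11 = -10 (mod 10).
    Divide the congruence (and modulus) by g = 10: 18·t ≡ -1 (mod 1).
    Modulo 1 every t works; take t = 0.
    Then x = 11 + 180·0 = 11, valid modulo lcm(180, 10) = 180: x ≡ 11 (mod 180).
Verify: 11 mod 20 = 11, 11 mod 18 = 11, 11 mod 10 = 1.

x ≡ 11 (mod 180).


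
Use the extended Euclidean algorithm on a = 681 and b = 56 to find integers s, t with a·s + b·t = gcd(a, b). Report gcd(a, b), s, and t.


Euclidean algorithm on (681, 56) — divide until remainder is 0:
  681 = 12 · 56 + 9
  56 = 6 · 9 + 2
  9 = 4 · 2 + 1
  2 = 2 · 1 + 0
gcd(681, 56) = 1.
Track Bezout coefficients alongside the remainders: start with r₀ = 681 = a·1 + b·0 (s = 1, t = 0) and r₁ = 56 = a·0 + b·1 (s = 0, t = 1); each new remainder r_{k+1} = r_{k-1} − q_k·r_k inherits s_{k+1} = s_{k-1} − q_k·s_k, t_{k+1} = t_{k-1} − q_k·t_k, so r_k = a·s_k + b·t_k at every step:
  q = 12: r = 9, s = 1 − 12·0 = 1, t = 0 − 12·1 = -12  (check: 681·1 + 56·(-12) = 9)
  q = 6: r = 2, s = 0 − 6·1 = -6, t = 1 − 6·(-12) = 73  (check: 681·(-6) + 56·73 = 2)
  q = 4: r = 1, s = 1 − 4·(-6) = 25, t = -12 − 4·73 = -304  (check: 681·25 + 56·(-304) = 1)
The row with r = 1 (the gcd) gives the Bezout coefficients s = 25, t = -304.
Result: 681 · (25) + 56 · (-304) = 1.

gcd(681, 56) = 1; s = 25, t = -304 (check: 681·25 + 56·(-304) = 1).


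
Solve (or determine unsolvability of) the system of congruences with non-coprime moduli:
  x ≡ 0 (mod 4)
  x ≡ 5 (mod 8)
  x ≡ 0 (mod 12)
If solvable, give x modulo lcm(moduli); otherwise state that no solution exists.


Moduli 4, 8, 12 are not pairwise coprime, so CRT works modulo lcm(m_i) when all pairwise compatibility conditions hold.
Pairwise compatibility: gcd(m_i, m_j) must divide a_i - a_j for every pair.
Merge one congruence at a time:
  Start: x ≡ 0 (mod 4).
  Combine with x ≡ 5 (mod 8): gcd(4, 8) = 4, and 5 - 0 = 5 is NOT divisible by 4.
    ⇒ system is inconsistent (no integer solution).

No solution (the system is inconsistent).


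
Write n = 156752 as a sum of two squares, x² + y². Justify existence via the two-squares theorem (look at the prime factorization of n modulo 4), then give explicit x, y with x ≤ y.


Step 1: Factor n = 156752 = 2^4 · 97 · 101.
Step 2: Check the mod-4 condition on each prime factor: 2 = 2 (special); 97 ≡ 1 (mod 4), exponent 1; 101 ≡ 1 (mod 4), exponent 1.
All primes ≡ 3 (mod 4) appear to even exponent (or don't appear), so by the two-squares theorem n IS expressible as a sum of two squares.
Step 3: Build a representation. Group n = k² · m with k = 4 and m = 97 · 101 = 9797 (a product of primes ≡ 1 (mod 4)); a representation of m scales to one of n via (k·x)² + (k·y)² = k²(x² + y²). Each prime p ≡ 1 (mod 4) is itself a sum of two squares; find a² by testing p − a² for a perfect square:
  97: 97 − 1² = 96, 97 − 2² = 93, 97 − 3² = 88, 97 − 4² = 81 = 9² ⇒ 97 = 4² + 9².
  101: 101 − 1² = 100 = 10² ⇒ 101 = 1² + 10².
  Combine using the Brahmagupta–Fibonacci identity (a² + b²)(c² + d²) = (ac − bd)² + (ad + bc)² = (ac + bd)² + (ad − bc)²:
  97 · 101 = 9797: from (4² + 9²)(1² + 10²), take (4·1 − 9·10, 4·10 + 9·1) = (4 − 90, 40 + 9) = (-86, 49); dropping signs (only squares matter) gives (86, 49); check 86² + 49² = 7396 + 2401 = 9797 ✓.
  Scale by k = 4: (4·86, 4·49) = (344, 196).
Step 4: Order so x ≤ y and verify: 196² + 344² = 38416 + 118336 = 156752 = n. ✓

n = 156752 = 196² + 344² (one valid representation with x ≤ y).


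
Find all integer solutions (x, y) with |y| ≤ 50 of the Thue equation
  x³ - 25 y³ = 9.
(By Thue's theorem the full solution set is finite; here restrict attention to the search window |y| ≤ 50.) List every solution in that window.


The equation is x³ - 25y³ = 9. For fixed y, x³ = 25·y³ + 9, so a solution requires the RHS to be a perfect cube.
Strategy: iterate y from -50 to 50, compute RHS = 25·y³ + 9, and check whether it is a (positive or negative) perfect cube.
Check small values of y:
  y = 0: RHS = 9 is not a perfect cube.
  y = 1: RHS = 34 is not a perfect cube.
  y = -1: RHS = -16 is not a perfect cube.
  y = 2: RHS = 209 is not a perfect cube.
  y = -2: RHS = -191 is not a perfect cube.
  y = 3: RHS = 684 is not a perfect cube.
  y = -3: RHS = -666 is not a perfect cube.
Continuing the search up to |y| = 50 finds no solutions either.
No (x, y) in the scanned range satisfies the equation.

No integer solutions with |y| ≤ 50.


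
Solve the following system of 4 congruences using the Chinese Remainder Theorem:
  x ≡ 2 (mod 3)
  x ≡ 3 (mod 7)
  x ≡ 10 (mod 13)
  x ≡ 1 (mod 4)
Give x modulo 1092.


Product of moduli M = 3 · 7 · 13 · 4 = 1092.
Merge one congruence at a time:
  Start: x ≡ 2 (mod 3).
  Combine with x ≡ 3 (mod 7); new modulus lcm = 21.
    Write x = 2 + 3·t and substitute into x ≡ 3 (mod 7): 3·t ≡ 3 − 2 = 1 (mod 7).
    The inverse of 3 mod 7 is 5 (since 3·5 = 15 = 2·7 + 1), so t ≡ 5·1 = 5 ≡ 5 (mod 7).
    Then x = 2 + 3·5 = 17, valid modulo lcm(3, 7) = 21: x ≡ 17 (mod 21).
  Combine with x ≡ 10 (mod 13); new modulus lcm = 273.
    Write x = 17 + 21·t and substitute into x ≡ 10 (mod 13): 21·t ≡ 10 − 17 = -7 (mod 13).
    Reduce coefficients mod 13: 8·t ≡ 6 (mod 13).
    The inverse of 8 mod 13 is 5 (since 8·5 = 40 = 3·13 + 1), so t ≡ 5·6 = 30 ≡ 4 (mod 13).
    Then x = 17 + 21·4 = 101, valid modulo lcm(21, 13) = 273: x ≡ 101 (mod 273).
  Combine with x ≡ 1 (mod 4); new modulus lcm = 1092.
    Write x = 101 + 273·t and substitute into x ≡ 1 (mod 4): 273·t ≡ 1 − 101 = -100 (mod 4).
    Reduce coefficients mod 4: 1·t ≡ 0 (mod 4).
    So t ≡ 0 (mod 4).
    Then x = 101 + 273·0 = 101, valid modulo lcm(273, 4) = 1092: x ≡ 101 (mod 1092).
Verify against each original: 101 mod 3 = 2, 101 mod 7 = 3, 101 mod 13 = 10, 101 mod 4 = 1.

x ≡ 101 (mod 1092).


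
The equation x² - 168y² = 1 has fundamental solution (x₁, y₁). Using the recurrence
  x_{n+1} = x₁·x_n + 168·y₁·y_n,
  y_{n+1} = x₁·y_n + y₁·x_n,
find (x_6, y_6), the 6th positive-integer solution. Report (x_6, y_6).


Step 1: Find the fundamental solution (x₁, y₁) of x² - 168y² = 1.
  Expand √168 as a continued fraction. a₀ = ⌊√168⌋ = 12; iterate m_{k+1} = d_k·a_k − m_k, d_{k+1} = (168 − m_{k+1}²)/d_k, a_{k+1} = ⌊(a₀ + m_{k+1})/d_{k+1}⌋ (starting m₀ = 0, d₀ = 1), with convergents p_k = a_k·p_{k-1} + p_{k-2}, q_k = a_k·q_{k-1} + q_{k-2} (p₋₁ = 1, q₋₁ = 0):
  k = 0: a₀ = 12; p₀/q₀ = 12/1; p₀² − 168·q₀² = 144 − 168 = -24.
  k = 1: m = 12, d = 24, a = ⌊(12 + 12)/24⌋ = 1; p/q = (1·12 + 1)/(1·1 + 0) = 13/1; p² − 168·q² = 169 − 168 = 1.
  The first convergent with p² − 168·q² = 1 gives the fundamental solution (x₁, y₁) = (13, 1).
Step 2: Apply the recurrence (x_{n+1}, y_{n+1}) = (x₁x_n + 168y₁y_n, x₁y_n + y₁x_n) repeatedly.
  From (x_1, y_1) = (13, 1): x_2 = 13·13 + 168·1·1 = 337; y_2 = 13·1 + 1·13 = 26.
  From (x_2, y_2) = (337, 26): x_3 = 13·337 + 168·1·26 = 8749; y_3 = 13·26 + 1·337 = 675.
  From (x_3, y_3) = (8749, 675): x_4 = 13·8749 + 168·1·675 = 227137; y_4 = 13·675 + 1·8749 = 17524.
  From (x_4, y_4) = (227137, 17524): x_5 = 13·227137 + 168·1·17524 = 5896813; y_5 = 13·17524 + 1·227137 = 454949.
  From (x_5, y_5) = (5896813, 454949): x_6 = 13·5896813 + 168·1·454949 = 153090001; y_6 = 13·454949 + 1·5896813 = 11811150.
Step 3: Verify x_6² - 168·y_6² = 23436548406180001 - 23436548406180000 = 1 (should be 1). ✓

(x_1, y_1) = (13, 1); (x_6, y_6) = (153090001, 11811150).


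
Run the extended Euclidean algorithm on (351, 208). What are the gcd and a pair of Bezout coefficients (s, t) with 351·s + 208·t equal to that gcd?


Euclidean algorithm on (351, 208) — divide until remainder is 0:
  351 = 1 · 208 + 143
  208 = 1 · 143 + 65
  143 = 2 · 65 + 13
  65 = 5 · 13 + 0
gcd(351, 208) = 13.
Track Bezout coefficients alongside the remainders: start with r₀ = 351 = a·1 + b·0 (s = 1, t = 0) and r₁ = 208 = a·0 + b·1 (s = 0, t = 1); each new remainder r_{k+1} = r_{k-1} − q_k·r_k inherits s_{k+1} = s_{k-1} − q_k·s_k, t_{k+1} = t_{k-1} − q_k·t_k, so r_k = a·s_k + b·t_k at every step:
  q = 1: r = 143, s = 1 − 1·0 = 1, t = 0 − 1·1 = -1  (check: 351·1 + 208·(-1) = 143)
  q = 1: r = 65, s = 0 − 1·1 = -1, t = 1 − 1·(-1) = 2  (check: 351·(-1) + 208·2 = 65)
  q = 2: r = 13, s = 1 − 2·(-1) = 3, t = -1 − 2·2 = -5  (check: 351·3 + 208·(-5) = 13)
The row with r = 13 (the gcd) gives the Bezout coefficients s = 3, t = -5.
Result: 351 · (3) + 208 · (-5) = 13.

gcd(351, 208) = 13; s = 3, t = -5 (check: 351·3 + 208·(-5) = 13).


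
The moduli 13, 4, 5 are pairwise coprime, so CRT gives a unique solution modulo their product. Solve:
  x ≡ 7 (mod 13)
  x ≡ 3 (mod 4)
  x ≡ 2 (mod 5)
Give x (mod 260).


Moduli 13, 4, 5 are pairwise coprime; by CRT there is a unique solution modulo M = 13 · 4 · 5 = 260.
Solve pairwise, accumulating the modulus:
  Start with x ≡ 7 (mod 13).
  Combine with x ≡ 3 (mod 4): since gcd(13, 4) = 1, we get a unique residue mod 52.
    Write x = 7 + 13·t and substitute into x ≡ 3 (mod 4): 13·t ≡ 3 − 7 = -4 (mod 4).
    Reduce coefficients mod 4: 1·t ≡ 0 (mod 4).
    So t ≡ 0 (mod 4).
    Then x = 7 + 13·0 = 7, valid modulo lcm(13, 4) = 52: x ≡ 7 (mod 52).
  Combine with x ≡ 2 (mod 5): since gcd(52, 5) = 1, we get a unique residue mod 260.
    Write x = 7 + 52·t and substitute into x ≡ 2 (mod 5): 52·t ≡ 2 − 7 = -5 (mod 5).
    Reduce coefficients mod 5: 2·t ≡ 0 (mod 5).
    The inverse of 2 mod 5 is 3 (since 2·3 = 6 = 1·5 + 1), so t ≡ 3·0 = 0 ≡ 0 (mod 5).
    Then x = 7 + 52·0 = 7, valid modulo lcm(52, 5) = 260: x ≡ 7 (mod 260).
Verify: 7 mod 13 = 7 ✓, 7 mod 4 = 3 ✓, 7 mod 5 = 2 ✓.

x ≡ 7 (mod 260).


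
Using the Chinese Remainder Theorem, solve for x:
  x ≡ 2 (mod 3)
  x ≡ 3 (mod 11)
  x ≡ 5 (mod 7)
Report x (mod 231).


Moduli 3, 11, 7 are pairwise coprime; by CRT there is a unique solution modulo M = 3 · 11 · 7 = 231.
Solve pairwise, accumulating the modulus:
  Start with x ≡ 2 (mod 3).
  Combine with x ≡ 3 (mod 11): since gcd(3, 11) = 1, we get a unique residue mod 33.
    Write x = 2 + 3·t and substitute into x ≡ 3 (mod 11): 3·t ≡ 3 − 2 = 1 (mod 11).
    The inverse of 3 mod 11 is 4 (since 3·4 = 12 = 1·11 + 1), so t ≡ 4·1 = 4 ≡ 4 (mod 11).
    Then x = 2 + 3·4 = 14, valid modulo lcm(3, 11) = 33: x ≡ 14 (mod 33).
  Combine with x ≡ 5 (mod 7): since gcd(33, 7) = 1, we get a unique residue mod 231.
    Write x = 14 + 33·t and substitute into x ≡ 5 (mod 7): 33·t ≡ 5 − 14 = -9 (mod 7).
    Reduce coefficients mod 7: 5·t ≡ 5 (mod 7).
    The inverse of 5 mod 7 is 3 (since 5·3 = 15 = 2·7 + 1), so t ≡ 3·5 = 15 ≡ 1 (mod 7).
    Then x = 14 + 33·1 = 47, valid modulo lcm(33, 7) = 231: x ≡ 47 (mod 231).
Verify: 47 mod 3 = 2 ✓, 47 mod 11 = 3 ✓, 47 mod 7 = 5 ✓.

x ≡ 47 (mod 231).


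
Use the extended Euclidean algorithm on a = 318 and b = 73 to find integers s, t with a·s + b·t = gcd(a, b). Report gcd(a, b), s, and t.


Euclidean algorithm on (318, 73) — divide until remainder is 0:
  318 = 4 · 73 + 26
  73 = 2 · 26 + 21
  26 = 1 · 21 + 5
  21 = 4 · 5 + 1
  5 = 5 · 1 + 0
gcd(318, 73) = 1.
Track Bezout coefficients alongside the remainders: start with r₀ = 318 = a·1 + b·0 (s = 1, t = 0) and r₁ = 73 = a·0 + b·1 (s = 0, t = 1); each new remainder r_{k+1} = r_{k-1} − q_k·r_k inherits s_{k+1} = s_{k-1} − q_k·s_k, t_{k+1} = t_{k-1} − q_k·t_k, so r_k = a·s_k + b·t_k at every step:
  q = 4: r = 26, s = 1 − 4·0 = 1, t = 0 − 4·1 = -4  (check: 318·1 + 73·(-4) = 26)
  q = 2: r = 21, s = 0 − 2·1 = -2, t = 1 − 2·(-4) = 9  (check: 318·(-2) + 73·9 = 21)
  q = 1: r = 5, s = 1 − 1·(-2) = 3, t = -4 − 1·9 = -13  (check: 318·3 + 73·(-13) = 5)
  q = 4: r = 1, s = -2 − 4·3 = -14, t = 9 − 4·(-13) = 61  (check: 318·(-14) + 73·61 = 1)
The row with r = 1 (the gcd) gives the Bezout coefficients s = -14, t = 61.
Result: 318 · (-14) + 73 · (61) = 1.

gcd(318, 73) = 1; s = -14, t = 61 (check: 318·(-14) + 73·61 = 1).


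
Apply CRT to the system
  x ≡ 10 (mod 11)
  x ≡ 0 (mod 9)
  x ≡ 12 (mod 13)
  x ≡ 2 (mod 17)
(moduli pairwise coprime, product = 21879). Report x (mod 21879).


Product of moduli M = 11 · 9 · 13 · 17 = 21879.
Merge one congruence at a time:
  Start: x ≡ 10 (mod 11).
  Combine with x ≡ 0 (mod 9); new modulus lcm = 99.
    Write x = 10 + 11·t and substitute into x ≡ 0 (mod 9): 11·t ≡ 0 − 10 = -10 (mod 9).
    Reduce coefficients mod 9: 2·t ≡ 8 (mod 9).
    The inverse of 2 mod 9 is 5 (since 2·5 = 10 = 1·9 + 1), so t ≡ 5·8 = 40 ≡ 4 (mod 9).
    Then x = 10 + 11·4 = 54, valid modulo lcm(11, 9) = 99: x ≡ 54 (mod 99).
  Combine with x ≡ 12 (mod 13); new modulus lcm = 1287.
    Write x = 54 + 99·t and substitute into x ≡ 12 (mod 13): 99·t ≡ 12 − 54 = -42 (mod 13).
    Reduce coefficients mod 13: 8·t ≡ 10 (mod 13).
    The inverse of 8 mod 13 is 5 (since 8·5 = 40 = 3·13 + 1), so t ≡ 5·10 = 50 ≡ 11 (mod 13).
    Then x = 54 + 99·11 = 1143, valid modulo lcm(99, 13) = 1287: x ≡ 1143 (mod 1287).
  Combine with x ≡ 2 (mod 17); new modulus lcm = 21879.
    Write x = 1143 + 1287·t and substitute into x ≡ 2 (mod 17): 1287·t ≡ 2 − 1143 = -1141 (mod 17).
    Reduce coefficients mod 17: 12·t ≡ 15 (mod 17).
    The inverse of 12 mod 17 is 10 (since 12·10 = 120 = 7·17 + 1), so t ≡ 10·15 = 150 ≡ 14 (mod 17).
    Then x = 1143 + 1287·14 = 19161, valid modulo lcm(1287, 17) = 21879: x ≡ 19161 (mod 21879).
Verify against each original: 19161 mod 11 = 10, 19161 mod 9 = 0, 19161 mod 13 = 12, 19161 mod 17 = 2.

x ≡ 19161 (mod 21879).


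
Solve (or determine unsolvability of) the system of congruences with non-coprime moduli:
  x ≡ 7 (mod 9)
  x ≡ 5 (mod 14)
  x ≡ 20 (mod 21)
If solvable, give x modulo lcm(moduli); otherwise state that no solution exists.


Moduli 9, 14, 21 are not pairwise coprime, so CRT works modulo lcm(m_i) when all pairwise compatibility conditions hold.
Pairwise compatibility: gcd(m_i, m_j) must divide a_i - a_j for every pair.
Merge one congruence at a time:
  Start: x ≡ 7 (mod 9).
  Combine with x ≡ 5 (mod 14): gcd(9, 14) = 1; 5 - 7 = -2, which IS divisible by 1, so compatible.
    Write x = 7 + 9·t and substitute into x ≡ 5 (mod 14): 9·t ≡ 5 − 7 = -2 (mod 14).
    Reduce coefficients mod 14: 9·t ≡ 12 (mod 14).
    The inverse of 9 mod 14 is 11 (since 9·11 = 99 = 7·14 + 1), so t ≡ 11·12 = 132 ≡ 6 (mod 14).
    Then x = 7 + 9·6 = 61, valid modulo lcm(9, 14) = 126: x ≡ 61 (mod 126).
  Combine with x ≡ 20 (mod 21): gcd(126, 21) = 21, and 20 - 61 = -41 is NOT divisible by 21.
    ⇒ system is inconsistent (no integer solution).

No solution (the system is inconsistent).


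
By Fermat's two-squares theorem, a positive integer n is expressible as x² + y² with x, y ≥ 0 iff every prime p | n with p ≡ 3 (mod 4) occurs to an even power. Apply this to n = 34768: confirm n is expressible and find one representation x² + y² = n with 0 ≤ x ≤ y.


Step 1: Factor n = 34768 = 2^4 · 41 · 53.
Step 2: Check the mod-4 condition on each prime factor: 2 = 2 (special); 41 ≡ 1 (mod 4), exponent 1; 53 ≡ 1 (mod 4), exponent 1.
All primes ≡ 3 (mod 4) appear to even exponent (or don't appear), so by the two-squares theorem n IS expressible as a sum of two squares.
Step 3: Build a representation. Group n = k² · m with k = 4 and m = 41 · 53 = 2173 (a product of primes ≡ 1 (mod 4)); a representation of m scales to one of n via (k·x)² + (k·y)² = k²(x² + y²). Each prime p ≡ 1 (mod 4) is itself a sum of two squares; find a² by testing p − a² for a perfect square:
  41: 41 − 1² = 40, 41 − 2² = 37, 41 − 3² = 32, 41 − 4² = 25 = 5² ⇒ 41 = 4² + 5².
  53: 53 − 1² = 52, 53 − 2² = 49 = 7² ⇒ 53 = 2² + 7².
  Combine using the Brahmagupta–Fibonacci identity (a² + b²)(c² + d²) = (ac − bd)² + (ad + bc)² = (ac + bd)² + (ad − bc)²:
  41 · 53 = 2173: from (4² + 5²)(2² + 7²), take (4·2 − 5·7, 4·7 + 5·2) = (8 − 35, 28 + 10) = (-27, 38); dropping signs (only squares matter) gives (27, 38); check 27² + 38² = 729 + 1444 = 2173 ✓.
  Scale by k = 4: (4·27, 4·38) = (108, 152).
Step 4: Order so x ≤ y and verify: 108² + 152² = 11664 + 23104 = 34768 = n. ✓

n = 34768 = 108² + 152² (one valid representation with x ≤ y).


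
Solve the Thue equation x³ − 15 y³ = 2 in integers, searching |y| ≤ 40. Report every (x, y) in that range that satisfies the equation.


The equation is x³ - 15y³ = 2. For fixed y, x³ = 15·y³ + 2, so a solution requires the RHS to be a perfect cube.
Strategy: iterate y from -40 to 40, compute RHS = 15·y³ + 2, and check whether it is a (positive or negative) perfect cube.
Check small values of y:
  y = 0: RHS = 2 is not a perfect cube.
  y = 1: RHS = 17 is not a perfect cube.
  y = -1: RHS = -13 is not a perfect cube.
  y = 2: RHS = 122 is not a perfect cube.
  y = -2: RHS = -118 is not a perfect cube.
  y = 3: RHS = 407 is not a perfect cube.
  y = -3: RHS = -403 is not a perfect cube.
Continuing the search up to |y| = 40 finds no solutions either.
No (x, y) in the scanned range satisfies the equation.

No integer solutions with |y| ≤ 40.


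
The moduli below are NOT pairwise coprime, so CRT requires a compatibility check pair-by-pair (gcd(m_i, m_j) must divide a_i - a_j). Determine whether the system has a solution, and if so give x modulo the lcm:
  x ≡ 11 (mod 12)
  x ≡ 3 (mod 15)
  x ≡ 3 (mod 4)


Moduli 12, 15, 4 are not pairwise coprime, so CRT works modulo lcm(m_i) when all pairwise compatibility conditions hold.
Pairwise compatibility: gcd(m_i, m_j) must divide a_i - a_j for every pair.
Merge one congruence at a time:
  Start: x ≡ 11 (mod 12).
  Combine with x ≡ 3 (mod 15): gcd(12, 15) = 3, and 3 - 11 = -8 is NOT divisible by 3.
    ⇒ system is inconsistent (no integer solution).

No solution (the system is inconsistent).


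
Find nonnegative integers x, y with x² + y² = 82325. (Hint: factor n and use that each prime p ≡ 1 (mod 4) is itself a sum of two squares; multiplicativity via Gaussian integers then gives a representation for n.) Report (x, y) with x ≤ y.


Step 1: Factor n = 82325 = 5^2 · 37 · 89.
Step 2: Check the mod-4 condition on each prime factor: 5 ≡ 1 (mod 4), exponent 2; 37 ≡ 1 (mod 4), exponent 1; 89 ≡ 1 (mod 4), exponent 1.
All primes ≡ 3 (mod 4) appear to even exponent (or don't appear), so by the two-squares theorem n IS expressible as a sum of two squares.
Step 3: Build a representation. Group n = k² · m with k = 5 and m = 37 · 89 = 3293 (a product of primes ≡ 1 (mod 4)); a representation of m scales to one of n via (k·x)² + (k·y)² = k²(x² + y²). Each prime p ≡ 1 (mod 4) is itself a sum of two squares; find a² by testing p − a² for a perfect square:
  37: 37 − 1² = 36 = 6² ⇒ 37 = 1² + 6².
  89: 89 − 1² = 88, 89 − 2² = 85, 89 − 3² = 80, 89 − 4² = 73, 89 − 5² = 64 = 8² ⇒ 89 = 5² + 8².
  Combine using the Brahmagupta–Fibonacci identity (a² + b²)(c² + d²) = (ac − bd)² + (ad + bc)² = (ac + bd)² + (ad − bc)²:
  37 · 89 = 3293: from (1² + 6²)(5² + 8²), take (1·5 − 6·8, 1·8 + 6·5) = (5 − 48, 8 + 30) = (-43, 38); dropping signs (only squares matter) gives (43, 38); check 43² + 38² = 1849 + 1444 = 3293 ✓.
  Scale by k = 5: (5·43, 5·38) = (215, 190).
Step 4: Order so x ≤ y and verify: 190² + 215² = 36100 + 46225 = 82325 = n. ✓

n = 82325 = 190² + 215² (one valid representation with x ≤ y).


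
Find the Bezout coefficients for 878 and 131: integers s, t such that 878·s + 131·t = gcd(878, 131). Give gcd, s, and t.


Euclidean algorithm on (878, 131) — divide until remainder is 0:
  878 = 6 · 131 + 92
  131 = 1 · 92 + 39
  92 = 2 · 39 + 14
  39 = 2 · 14 + 11
  14 = 1 · 11 + 3
  11 = 3 · 3 + 2
  3 = 1 · 2 + 1
  2 = 2 · 1 + 0
gcd(878, 131) = 1.
Track Bezout coefficients alongside the remainders: start with r₀ = 878 = a·1 + b·0 (s = 1, t = 0) and r₁ = 131 = a·0 + b·1 (s = 0, t = 1); each new remainder r_{k+1} = r_{k-1} − q_k·r_k inherits s_{k+1} = s_{k-1} − q_k·s_k, t_{k+1} = t_{k-1} − q_k·t_k, so r_k = a·s_k + b·t_k at every step:
  q = 6: r = 92, s = 1 − 6·0 = 1, t = 0 − 6·1 = -6  (check: 878·1 + 131·(-6) = 92)
  q = 1: r = 39, s = 0 − 1·1 = -1, t = 1 − 1·(-6) = 7  (check: 878·(-1) + 131·7 = 39)
  q = 2: r = 14, s = 1 − 2·(-1) = 3, t = -6 − 2·7 = -20  (check: 878·3 + 131·(-20) = 14)
  q = 2: r = 11, s = -1 − 2·3 = -7, t = 7 − 2·(-20) = 47  (check: 878·(-7) + 131·47 = 11)
  q = 1: r = 3, s = 3 − 1·(-7) = 10, t = -20 − 1·47 = -67  (check: 878·10 + 131·(-67) = 3)
  q = 3: r = 2, s = -7 − 3·10 = -37, t = 47 − 3·(-67) = 248  (check: 878·(-37) + 131·248 = 2)
  q = 1: r = 1, s = 10 − 1·(-37) = 47, t = -67 − 1·248 = -315  (check: 878·47 + 131·(-315) = 1)
The row with r = 1 (the gcd) gives the Bezout coefficients s = 47, t = -315.
Result: 878 · (47) + 131 · (-315) = 1.

gcd(878, 131) = 1; s = 47, t = -315 (check: 878·47 + 131·(-315) = 1).


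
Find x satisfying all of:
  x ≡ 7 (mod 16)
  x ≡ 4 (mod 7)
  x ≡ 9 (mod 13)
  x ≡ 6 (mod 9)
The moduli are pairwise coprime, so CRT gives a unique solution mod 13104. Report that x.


Product of moduli M = 16 · 7 · 13 · 9 = 13104.
Merge one congruence at a time:
  Start: x ≡ 7 (mod 16).
  Combine with x ≡ 4 (mod 7); new modulus lcm = 112.
    Write x = 7 + 16·t and substitute into x ≡ 4 (mod 7): 16·t ≡ 4 − 7 = -3 (mod 7).
    Reduce coefficients mod 7: 2·t ≡ 4 (mod 7).
    The inverse of 2 mod 7 is 4 (since 2·4 = 8 = 1·7 + 1), so t ≡ 4·4 = 16 ≡ 2 (mod 7).
    Then x = 7 + 16·2 = 39, valid modulo lcm(16, 7) = 112: x ≡ 39 (mod 112).
  Combine with x ≡ 9 (mod 13); new modulus lcm = 1456.
    Write x = 39 + 112·t and substitute into x ≡ 9 (mod 13): 112·t ≡ 9 − 39 = -30 (mod 13).
    Reduce coefficients mod 13: 8·t ≡ 9 (mod 13).
    The inverse of 8 mod 13 is 5 (since 8·5 = 40 = 3·13 + 1), so t ≡ 5·9 = 45 ≡ 6 (mod 13).
    Then x = 39 + 112·6 = 711, valid modulo lcm(112, 13) = 1456: x ≡ 711 (mod 1456).
  Combine with x ≡ 6 (mod 9); new modulus lcm = 13104.
    Write x = 711 + 1456·t and substitute into x ≡ 6 (mod 9): 1456·t ≡ 6 − 711 = -705 (mod 9).
    Reduce coefficients mod 9: 7·t ≡ 6 (mod 9).
    The inverse of 7 mod 9 is 4 (since 7·4 = 28 = 3·9 + 1), so t ≡ 4·6 = 24 ≡ 6 (mod 9).
    Then x = 711 + 1456·6 = 9447, valid modulo lcm(1456, 9) = 13104: x ≡ 9447 (mod 13104).
Verify against each original: 9447 mod 16 = 7, 9447 mod 7 = 4, 9447 mod 13 = 9, 9447 mod 9 = 6.

x ≡ 9447 (mod 13104).


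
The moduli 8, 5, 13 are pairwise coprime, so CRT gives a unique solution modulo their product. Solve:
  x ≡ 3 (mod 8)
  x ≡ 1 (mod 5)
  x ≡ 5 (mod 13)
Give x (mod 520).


Moduli 8, 5, 13 are pairwise coprime; by CRT there is a unique solution modulo M = 8 · 5 · 13 = 520.
Solve pairwise, accumulating the modulus:
  Start with x ≡ 3 (mod 8).
  Combine with x ≡ 1 (mod 5): since gcd(8, 5) = 1, we get a unique residue mod 40.
    Write x = 3 + 8·t and substitute into x ≡ 1 (mod 5): 8·t ≡ 1 − 3 = -2 (mod 5).
    Reduce coefficients mod 5: 3·t ≡ 3 (mod 5).
    The inverse of 3 mod 5 is 2 (since 3·2 = 6 = 1·5 + 1), so t ≡ 2·3 = 6 ≡ 1 (mod 5).
    Then x = 3 + 8·1 = 11, valid modulo lcm(8, 5) = 40: x ≡ 11 (mod 40).
  Combine with x ≡ 5 (mod 13): since gcd(40, 13) = 1, we get a unique residue mod 520.
    Write x = 11 + 40·t and substitute into x ≡ 5 (mod 13): 40·t ≡ 5 − 11 = -6 (mod 13).
    Reduce coefficients mod 13: 1·t ≡ 7 (mod 13).
    So t ≡ 7 (mod 13).
    Then x = 11 + 40·7 = 291, valid modulo lcm(40, 13) = 520: x ≡ 291 (mod 520).
Verify: 291 mod 8 = 3 ✓, 291 mod 5 = 1 ✓, 291 mod 13 = 5 ✓.

x ≡ 291 (mod 520).


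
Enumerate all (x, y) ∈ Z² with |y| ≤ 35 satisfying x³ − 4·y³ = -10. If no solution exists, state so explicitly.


The equation is x³ - 4y³ = -10. For fixed y, x³ = 4·y³ − 10, so a solution requires the RHS to be a perfect cube.
Strategy: iterate y from -35 to 35, compute RHS = 4·y³ − 10, and check whether it is a (positive or negative) perfect cube.
Check small values of y:
  y = 0: RHS = -10 is not a perfect cube.
  y = 1: RHS = -6 is not a perfect cube.
  y = -1: RHS = -14 is not a perfect cube.
  y = 2: RHS = 22 is not a perfect cube.
  y = -2: RHS = -42 is not a perfect cube.
  y = 3: RHS = 98 is not a perfect cube.
  y = -3: RHS = -118 is not a perfect cube.
Continuing the search up to |y| = 35 finds no solutions either.
No (x, y) in the scanned range satisfies the equation.

No integer solutions with |y| ≤ 35.


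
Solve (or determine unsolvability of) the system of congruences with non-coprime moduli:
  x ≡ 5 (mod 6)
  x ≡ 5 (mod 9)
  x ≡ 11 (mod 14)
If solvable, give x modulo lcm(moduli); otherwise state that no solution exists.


Moduli 6, 9, 14 are not pairwise coprime, so CRT works modulo lcm(m_i) when all pairwise compatibility conditions hold.
Pairwise compatibility: gcd(m_i, m_j) must divide a_i - a_j for every pair.
Merge one congruence at a time:
  Start: x ≡ 5 (mod 6).
  Combine with x ≡ 5 (mod 9): gcd(6, 9) = 3; 5 - 5 = 0, which IS divisible by 3, so compatible.
    Write x = 5 + 6·t and substitute into x ≡ 5 (mod 9): 6·t ≡ 5 − 5 = 0 (mod 9).
    Divide the congruence (and modulus) by g = 3: 2·t ≡ 0 (mod 3).
    The inverse of 2 mod 3 is 2 (since 2·2 = 4 = 1·3 + 1), so t ≡ 2·0 = 0 ≡ 0 (mod 3).
    Then x = 5 + 6·0 = 5, valid modulo lcm(6, 9) = 18: x ≡ 5 (mod 18).
  Combine with x ≡ 11 (mod 14): gcd(18, 14) = 2; 11 - 5 = 6, which IS divisible by 2, so compatible.
    Write x = 5 + 18·t and substitute into x ≡ 11 (mod 14): 18·t ≡ 11 − 5 = 6 (mod 14).
    Divide the congruence (and modulus) by g = 2: 9·t ≡ 3 (mod 7).
    Reduce coefficients mod 7: 2·t ≡ 3 (mod 7).
    The inverse of 2 mod 7 is 4 (since 2·4 = 8 = 1·7 + 1), so t ≡ 4·3 = 12 ≡ 5 (mod 7).
    Then x = 5 + 18·5 = 95, valid modulo lcm(18, 14) = 126: x ≡ 95 (mod 126).
Verify: 95 mod 6 = 5, 95 mod 9 = 5, 95 mod 14 = 11.

x ≡ 95 (mod 126).


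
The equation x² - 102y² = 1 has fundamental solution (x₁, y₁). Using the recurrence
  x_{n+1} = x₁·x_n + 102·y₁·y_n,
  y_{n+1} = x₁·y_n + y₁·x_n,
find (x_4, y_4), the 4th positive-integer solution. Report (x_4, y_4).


Step 1: Find the fundamental solution (x₁, y₁) of x² - 102y² = 1.
  Expand √102 as a continued fraction. a₀ = ⌊√102⌋ = 10; iterate m_{k+1} = d_k·a_k − m_k, d_{k+1} = (102 − m_{k+1}²)/d_k, a_{k+1} = ⌊(a₀ + m_{k+1})/d_{k+1}⌋ (starting m₀ = 0, d₀ = 1), with convergents p_k = a_k·p_{k-1} + p_{k-2}, q_k = a_k·q_{k-1} + q_{k-2} (p₋₁ = 1, q₋₁ = 0):
  k = 0: a₀ = 10; p₀/q₀ = 10/1; p₀² − 102·q₀² = 100 − 102 = -2.
  k = 1: m = 10, d = 2, a = ⌊(10 + 10)/2⌋ = 10; p/q = (10·10 + 1)/(10·1 + 0) = 101/10; p² − 102·q² = 10201 − 10200 = 1.
  The first convergent with p² − 102·q² = 1 gives the fundamental solution (x₁, y₁) = (101, 10).
Step 2: Apply the recurrence (x_{n+1}, y_{n+1}) = (x₁x_n + 102y₁y_n, x₁y_n + y₁x_n) repeatedly.
  From (x_1, y_1) = (101, 10): x_2 = 101·101 + 102·10·10 = 20401; y_2 = 101·10 + 10·101 = 2020.
  From (x_2, y_2) = (20401, 2020): x_3 = 101·20401 + 102·10·2020 = 4120901; y_3 = 101·2020 + 10·20401 = 408030.
  From (x_3, y_3) = (4120901, 408030): x_4 = 101·4120901 + 102·10·408030 = 832401601; y_4 = 101·408030 + 10·4120901 = 82420040.
Step 3: Verify x_4² - 102·y_4² = 692892425347363201 - 692892425347363200 = 1 (should be 1). ✓

(x_1, y_1) = (101, 10); (x_4, y_4) = (832401601, 82420040).


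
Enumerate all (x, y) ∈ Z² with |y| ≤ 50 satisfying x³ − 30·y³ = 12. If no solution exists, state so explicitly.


The equation is x³ - 30y³ = 12. For fixed y, x³ = 30·y³ + 12, so a solution requires the RHS to be a perfect cube.
Strategy: iterate y from -50 to 50, compute RHS = 30·y³ + 12, and check whether it is a (positive or negative) perfect cube.
Check small values of y:
  y = 0: RHS = 12 is not a perfect cube.
  y = 1: RHS = 42 is not a perfect cube.
  y = -1: RHS = -18 is not a perfect cube.
  y = 2: RHS = 252 is not a perfect cube.
  y = -2: RHS = -228 is not a perfect cube.
  y = 3: RHS = 822 is not a perfect cube.
  y = -3: RHS = -798 is not a perfect cube.
Continuing the search up to |y| = 50 finds no solutions either.
No (x, y) in the scanned range satisfies the equation.

No integer solutions with |y| ≤ 50.


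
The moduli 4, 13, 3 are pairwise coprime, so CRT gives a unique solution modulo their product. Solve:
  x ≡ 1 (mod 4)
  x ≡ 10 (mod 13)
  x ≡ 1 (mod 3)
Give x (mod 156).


Moduli 4, 13, 3 are pairwise coprime; by CRT there is a unique solution modulo M = 4 · 13 · 3 = 156.
Solve pairwise, accumulating the modulus:
  Start with x ≡ 1 (mod 4).
  Combine with x ≡ 10 (mod 13): since gcd(4, 13) = 1, we get a unique residue mod 52.
    Write x = 1 + 4·t and substitute into x ≡ 10 (mod 13): 4·t ≡ 10 − 1 = 9 (mod 13).
    The inverse of 4 mod 13 is 10 (since 4·10 = 40 = 3·13 + 1), so t ≡ 10·9 = 90 ≡ 12 (mod 13).
    Then x = 1 + 4·12 = 49, valid modulo lcm(4, 13) = 52: x ≡ 49 (mod 52).
  Combine with x ≡ 1 (mod 3): since gcd(52, 3) = 1, we get a unique residue mod 156.
    Write x = 49 + 52·t and substitute into x ≡ 1 (mod 3): 52·t ≡ 1 − 49 = -48 (mod 3).
    Reduce coefficients mod 3: 1·t ≡ 0 (mod 3).
    So t ≡ 0 (mod 3).
    Then x = 49 + 52·0 = 49, valid modulo lcm(52, 3) = 156: x ≡ 49 (mod 156).
Verify: 49 mod 4 = 1 ✓, 49 mod 13 = 10 ✓, 49 mod 3 = 1 ✓.

x ≡ 49 (mod 156).


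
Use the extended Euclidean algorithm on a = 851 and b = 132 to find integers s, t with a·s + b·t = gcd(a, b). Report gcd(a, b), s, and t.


Euclidean algorithm on (851, 132) — divide until remainder is 0:
  851 = 6 · 132 + 59
  132 = 2 · 59 + 14
  59 = 4 · 14 + 3
  14 = 4 · 3 + 2
  3 = 1 · 2 + 1
  2 = 2 · 1 + 0
gcd(851, 132) = 1.
Track Bezout coefficients alongside the remainders: start with r₀ = 851 = a·1 + b·0 (s = 1, t = 0) and r₁ = 132 = a·0 + b·1 (s = 0, t = 1); each new remainder r_{k+1} = r_{k-1} − q_k·r_k inherits s_{k+1} = s_{k-1} − q_k·s_k, t_{k+1} = t_{k-1} − q_k·t_k, so r_k = a·s_k + b·t_k at every step:
  q = 6: r = 59, s = 1 − 6·0 = 1, t = 0 − 6·1 = -6  (check: 851·1 + 132·(-6) = 59)
  q = 2: r = 14, s = 0 − 2·1 = -2, t = 1 − 2·(-6) = 13  (check: 851·(-2) + 132·13 = 14)
  q = 4: r = 3, s = 1 − 4·(-2) = 9, t = -6 − 4·13 = -58  (check: 851·9 + 132·(-58) = 3)
  q = 4: r = 2, s = -2 − 4·9 = -38, t = 13 − 4·(-58) = 245  (check: 851·(-38) + 132·245 = 2)
  q = 1: r = 1, s = 9 − 1·(-38) = 47, t = -58 − 1·245 = -303  (check: 851·47 + 132·(-303) = 1)
The row with r = 1 (the gcd) gives the Bezout coefficients s = 47, t = -303.
Result: 851 · (47) + 132 · (-303) = 1.

gcd(851, 132) = 1; s = 47, t = -303 (check: 851·47 + 132·(-303) = 1).


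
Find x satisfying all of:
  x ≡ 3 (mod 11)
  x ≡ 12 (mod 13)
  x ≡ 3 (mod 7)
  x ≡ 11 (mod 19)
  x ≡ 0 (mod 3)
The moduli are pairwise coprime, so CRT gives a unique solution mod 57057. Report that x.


Product of moduli M = 11 · 13 · 7 · 19 · 3 = 57057.
Merge one congruence at a time:
  Start: x ≡ 3 (mod 11).
  Combine with x ≡ 12 (mod 13); new modulus lcm = 143.
    Write x = 3 + 11·t and substitute into x ≡ 12 (mod 13): 11·t ≡ 12 − 3 = 9 (mod 13).
    The inverse of 11 mod 13 is 6 (since 11·6 = 66 = 5·13 + 1), so t ≡ 6·9 = 54 ≡ 2 (mod 13).
    Then x = 3 + 11·2 = 25, valid modulo lcm(11, 13) = 143: x ≡ 25 (mod 143).
  Combine with x ≡ 3 (mod 7); new modulus lcm = 1001.
    Write x = 25 + 143·t and substitute into x ≡ 3 (mod 7): 143·t ≡ 3 − 25 = -22 (mod 7).
    Reduce coefficients mod 7: 3·t ≡ 6 (mod 7).
    The inverse of 3 mod 7 is 5 (since 3·5 = 15 = 2·7 + 1), so t ≡ 5·6 = 30 ≡ 2 (mod 7).
    Then x = 25 + 143·2 = 311, valid modulo lcm(143, 7) = 1001: x ≡ 311 (mod 1001).
  Combine with x ≡ 11 (mod 19); new modulus lcm = 19019.
    Write x = 311 + 1001·t and substitute into x ≡ 11 (mod 19): 1001·t ≡ 11 − 311 = -300 (mod 19).
    Reduce coefficients mod 19: 13·t ≡ 4 (mod 19).
    The inverse of 13 mod 19 is 3 (since 13·3 = 39 = 2·19 + 1), so t ≡ 3·4 = 12 ≡ 12 (mod 19).
    Then x = 311 + 1001·12 = 12323, valid modulo lcm(1001, 19) = 19019: x ≡ 12323 (mod 19019).
  Combine with x ≡ 0 (mod 3); new modulus lcm = 57057.
    Write x = 12323 + 19019·t and substitute into x ≡ 0 (mod 3): 19019·t ≡ 0 − 12323 = -12323 (mod 3).
    Reduce coefficients mod 3: 2·t ≡ 1 (mod 3).
    The inverse of 2 mod 3 is 2 (since 2·2 = 4 = 1·3 + 1), so t ≡ 2·1 = 2 ≡ 2 (mod 3).
    Then x = 12323 + 19019·2 = 50361, valid modulo lcm(19019, 3) = 57057: x ≡ 50361 (mod 57057).
Verify against each original: 50361 mod 11 = 3, 50361 mod 13 = 12, 50361 mod 7 = 3, 50361 mod 19 = 11, 50361 mod 3 = 0.

x ≡ 50361 (mod 57057).


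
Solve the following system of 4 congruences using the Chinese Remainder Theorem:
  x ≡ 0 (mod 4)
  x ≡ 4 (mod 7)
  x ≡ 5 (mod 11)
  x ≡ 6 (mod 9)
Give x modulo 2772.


Product of moduli M = 4 · 7 · 11 · 9 = 2772.
Merge one congruence at a time:
  Start: x ≡ 0 (mod 4).
  Combine with x ≡ 4 (mod 7); new modulus lcm = 28.
    Write x = 0 + 4·t and substitute into x ≡ 4 (mod 7): 4·t ≡ 4 − 0 = 4 (mod 7).
    The inverse of 4 mod 7 is 2 (since 4·2 = 8 = 1·7 + 1), so t ≡ 2·4 = 8 ≡ 1 (mod 7).
    Then x = 0 + 4·1 = 4, valid modulo lcm(4, 7) = 28: x ≡ 4 (mod 28).
  Combine with x ≡ 5 (mod 11); new modulus lcm = 308.
    Write x = 4 + 28·t and substitute into x ≡ 5 (mod 11): 28·t ≡ 5 − 4 = 1 (mod 11).
    Reduce coefficients mod 11: 6·t ≡ 1 (mod 11).
    The inverse of 6 mod 11 is 2 (since 6·2 = 12 = 1·11 + 1), so t ≡ 2·1 = 2 ≡ 2 (mod 11).
    Then x = 4 + 28·2 = 60, valid modulo lcm(28, 11) = 308: x ≡ 60 (mod 308).
  Combine with x ≡ 6 (mod 9); new modulus lcm = 2772.
    Write x = 60 + 308·t and substitute into x ≡ 6 (mod 9): 308·t ≡ 6 − 60 = -54 (mod 9).
    Reduce coefficients mod 9: 2·t ≡ 0 (mod 9).
    The inverse of 2 mod 9 is 5 (since 2·5 = 10 = 1·9 + 1), so t ≡ 5·0 = 0 ≡ 0 (mod 9).
    Then x = 60 + 308·0 = 60, valid modulo lcm(308, 9) = 2772: x ≡ 60 (mod 2772).
Verify against each original: 60 mod 4 = 0, 60 mod 7 = 4, 60 mod 11 = 5, 60 mod 9 = 6.

x ≡ 60 (mod 2772).
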